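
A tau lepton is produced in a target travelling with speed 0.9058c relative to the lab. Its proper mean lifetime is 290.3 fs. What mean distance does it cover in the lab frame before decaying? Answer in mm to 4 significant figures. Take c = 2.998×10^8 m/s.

γ = 1/√(1 − 0.9058²) = 2.36013
Dilated lifetime: Δt = γτ₀ = 2.36013 × 290.3 fs = 685.146 fs
d = vΔt = 0.9058c × 685.146 fs = 2.71559×10^8 m/s × 6.85146×10^-13 s = 0.1861 mm

d ≈ 0.1861 mm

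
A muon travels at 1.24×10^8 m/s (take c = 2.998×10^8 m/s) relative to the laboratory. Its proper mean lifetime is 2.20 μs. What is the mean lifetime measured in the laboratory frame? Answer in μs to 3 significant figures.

β = v/c = 1.24×10^8 / 2.998×10^8 = 0.41361
γ = 1/√(1 − 0.41361²) = 1.0984
Time dilation: Δt = γτ₀ = 1.0984 × 2.20 μs = 2.42 μs

Δt ≈ 2.42 μs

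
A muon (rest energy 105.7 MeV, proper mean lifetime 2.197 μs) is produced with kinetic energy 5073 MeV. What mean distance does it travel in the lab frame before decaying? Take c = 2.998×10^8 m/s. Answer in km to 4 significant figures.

γ = 1 + K/(m₀c²) = 1 + 5073/105.7 = 48.9943
β = √(1 − 1/γ²) = 0.999792
Dilated lifetime: γτ₀ = 48.9943 × 2.197 μs = 107.641 μs
d = βc·γτ₀ = 0.999792 × (2.998×10^8 m/s) × 0.000107641 s = 32.26 km

d ≈ 32.26 km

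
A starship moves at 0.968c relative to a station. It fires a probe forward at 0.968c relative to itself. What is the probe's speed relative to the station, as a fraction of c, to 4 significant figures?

Relativistic velocity addition: u = (u' + v)/(1 + u'v/c²)
= (0.968 + 0.968)/(1 + 0.968×0.968) = 1.936/1.93702 = 0.9995

u ≈ 0.9995c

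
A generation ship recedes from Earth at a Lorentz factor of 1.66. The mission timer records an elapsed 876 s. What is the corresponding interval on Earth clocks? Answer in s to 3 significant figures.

γ = 1.66 (given)
Time dilation: Δt = γτ₀ = 1.66 × 876 s = 1450 s

Δt ≈ 1450 s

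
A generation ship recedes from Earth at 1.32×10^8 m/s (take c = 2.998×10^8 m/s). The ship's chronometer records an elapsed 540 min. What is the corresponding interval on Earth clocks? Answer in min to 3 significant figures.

β = v/c = 1.32×10^8 / 2.998×10^8 = 0.44029
γ = 1/√(1 − 0.44029²) = 1.1138
Time dilation: Δt = γτ₀ = 1.1138 × 540 min = 601 min

Δt ≈ 601 min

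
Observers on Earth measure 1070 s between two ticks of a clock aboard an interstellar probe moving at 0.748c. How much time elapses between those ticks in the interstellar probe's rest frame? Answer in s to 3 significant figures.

γ = 1/√(1 − 0.748²) = 1.5067
Proper time: τ₀ = Δt/γ = 1070/1.5067 = 710 s

τ₀ ≈ 710 s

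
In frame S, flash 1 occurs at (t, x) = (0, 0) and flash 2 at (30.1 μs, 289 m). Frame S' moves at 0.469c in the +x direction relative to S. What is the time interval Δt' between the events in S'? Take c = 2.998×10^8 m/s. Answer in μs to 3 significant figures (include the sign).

γ = 1/√(1 − 0.469²) = 1.1322
Δt' = γ(Δt − vΔx/c²) = 1.1322 × (30.1 μs − 0.469×289 m / (2.998×10^8 m/s))
= 1.1322 × (29.648 μs) = 33.6 μs

Δt' ≈ 33.6 μs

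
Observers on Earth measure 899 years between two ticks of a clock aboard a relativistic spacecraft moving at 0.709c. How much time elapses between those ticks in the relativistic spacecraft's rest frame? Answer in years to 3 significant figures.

τ₀ ≈ 634 years

γ = 1/√(1 − 0.709²) = 1.4180
Proper time: τ₀ = Δt/γ = 899/1.4180 = 634 years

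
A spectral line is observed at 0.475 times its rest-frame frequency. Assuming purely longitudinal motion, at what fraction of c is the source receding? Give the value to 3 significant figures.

β ≈ 0.632

f_obs/f_src = √((1−β)/(1+β)) = 0.475  ⇒  (1−β)/(1+β) = 0.22562
β = |1 − D²|/(1 + D²) = |1 − 0.22562|/(1 + 0.22562) = 0.632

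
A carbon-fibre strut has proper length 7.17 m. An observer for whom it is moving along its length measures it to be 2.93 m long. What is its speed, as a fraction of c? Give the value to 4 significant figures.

β ≈ 0.9127

γ = L₀/L = 7.17/2.93 = 2.44710
β = √(1 − 1/γ²) = 0.9127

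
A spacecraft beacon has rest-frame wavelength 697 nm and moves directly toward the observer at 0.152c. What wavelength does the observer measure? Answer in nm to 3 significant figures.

λ_obs ≈ 598 nm

Relativistic Doppler: λ_obs = λ_src √((1−β)/(1+β))
= 697 × √(0.84800/1.1520) = 697 × 0.85797 = 598 nm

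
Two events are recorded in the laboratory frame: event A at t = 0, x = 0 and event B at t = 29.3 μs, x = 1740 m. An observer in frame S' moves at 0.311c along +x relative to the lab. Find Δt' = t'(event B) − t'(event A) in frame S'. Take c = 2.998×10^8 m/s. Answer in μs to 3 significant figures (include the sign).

γ = 1/√(1 − 0.311²) = 1.0522
Δt' = γ(Δt − vΔx/c²) = 1.0522 × (29.3 μs − 0.311×1740 m / (2.998×10^8 m/s))
= 1.0522 × (27.495 μs) = 28.9 μs

Δt' ≈ 28.9 μs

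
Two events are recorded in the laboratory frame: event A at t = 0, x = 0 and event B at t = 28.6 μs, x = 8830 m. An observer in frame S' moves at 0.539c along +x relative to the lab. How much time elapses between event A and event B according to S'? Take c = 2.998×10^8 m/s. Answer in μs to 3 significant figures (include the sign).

γ = 1/√(1 − 0.539²) = 1.1872
Δt' = γ(Δt − vΔx/c²) = 1.1872 × (28.6 μs − 0.539×8830 m / (2.998×10^8 m/s))
= 1.1872 × (12.725 μs) = 15.1 μs

Δt' ≈ 15.1 μs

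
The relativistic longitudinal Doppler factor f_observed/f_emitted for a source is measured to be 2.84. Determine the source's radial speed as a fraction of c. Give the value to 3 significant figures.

f_obs/f_src = √((1+β)/(1−β)) = 2.84  ⇒  (1+β)/(1−β) = 8.0656
β = |1 − D²|/(1 + D²) = |1 − 8.0656|/(1 + 8.0656) = 0.779

β ≈ 0.779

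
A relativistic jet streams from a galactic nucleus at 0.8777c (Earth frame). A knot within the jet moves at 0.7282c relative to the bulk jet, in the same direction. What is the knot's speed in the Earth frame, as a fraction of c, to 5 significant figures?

Relativistic velocity addition: u = (u' + v)/(1 + u'v/c²)
= (0.7282 + 0.8777)/(1 + 0.7282×0.8777) = 1.6059/1.639141 = 0.97972

u ≈ 0.97972c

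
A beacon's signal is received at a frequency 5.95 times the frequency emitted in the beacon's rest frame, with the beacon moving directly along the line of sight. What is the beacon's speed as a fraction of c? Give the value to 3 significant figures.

β ≈ 0.945

f_obs/f_src = √((1+β)/(1−β)) = 5.95  ⇒  (1+β)/(1−β) = 35.403
β = |1 − D²|/(1 + D²) = |1 − 35.403|/(1 + 35.403) = 0.945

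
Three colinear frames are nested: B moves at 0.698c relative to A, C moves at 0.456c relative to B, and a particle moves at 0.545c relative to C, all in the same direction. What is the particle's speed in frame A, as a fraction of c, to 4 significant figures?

u ≈ 0.9616c

Compose boost 2: (0.456 + 0.698)/(1 + 0.456×0.698) = 1.154/1.31829 = 0.875378
Compose boost 3: (0.545 + 0.875378)/(1 + 0.545×0.875378) = 1.42038/1.47708 = 0.9616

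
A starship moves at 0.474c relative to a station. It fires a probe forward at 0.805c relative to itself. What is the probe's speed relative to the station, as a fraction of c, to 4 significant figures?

u ≈ 0.9258c

Relativistic velocity addition: u = (u' + v)/(1 + u'v/c²)
= (0.805 + 0.474)/(1 + 0.805×0.474) = 1.279/1.38157 = 0.9258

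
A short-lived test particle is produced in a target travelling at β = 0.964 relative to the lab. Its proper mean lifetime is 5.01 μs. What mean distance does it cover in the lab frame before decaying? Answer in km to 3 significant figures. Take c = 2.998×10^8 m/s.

γ = 1/√(1 − 0.964²) = 3.7608
Dilated lifetime: Δt = γτ₀ = 3.7608 × 5.01 μs = 18.842 μs
d = vΔt = 0.964c × 18.842 μs = 2.8901×10^8 m/s × 1.8842×10^-5 s = 5.45 km

d ≈ 5.45 km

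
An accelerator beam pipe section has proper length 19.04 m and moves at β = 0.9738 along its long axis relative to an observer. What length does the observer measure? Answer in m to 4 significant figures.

γ = 1/√(1 − 0.9738²) = 4.39742
Length contraction: L = L₀/γ = 19.04/4.39742 = 4.330 m

L ≈ 4.330 m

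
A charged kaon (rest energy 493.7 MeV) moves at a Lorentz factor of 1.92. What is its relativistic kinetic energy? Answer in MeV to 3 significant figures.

K ≈ 454 MeV

γ = 1.92 (given)
K = (γ − 1)m₀c² = (1.92 − 1) × 493.7 MeV = 0.92000 × 493.7 MeV = 454 MeV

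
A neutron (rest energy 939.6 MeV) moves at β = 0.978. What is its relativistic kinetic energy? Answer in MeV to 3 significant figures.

γ = 1/√(1 − 0.978²) = 4.7938
K = (γ − 1)m₀c² = (4.7938 − 1) × 939.6 MeV = 3.7938 × 939.6 MeV = 3560 MeV

K ≈ 3560 MeV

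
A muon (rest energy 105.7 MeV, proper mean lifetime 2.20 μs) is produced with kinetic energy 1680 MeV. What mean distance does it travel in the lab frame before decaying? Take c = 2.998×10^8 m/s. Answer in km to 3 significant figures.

d ≈ 11.1 km

γ = 1 + K/(m₀c²) = 1 + 1680/105.7 = 16.894
β = √(1 − 1/γ²) = 0.99825
Dilated lifetime: γτ₀ = 16.894 × 2.20 μs = 37.167 μs
d = βc·γτ₀ = 0.99825 × (2.998×10^8 m/s) × 3.7167×10^-5 s = 11.1 km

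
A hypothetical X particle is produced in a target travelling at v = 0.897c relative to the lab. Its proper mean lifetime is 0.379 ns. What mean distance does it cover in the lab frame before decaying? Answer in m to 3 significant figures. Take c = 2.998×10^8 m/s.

γ = 1/√(1 − 0.897²) = 2.2623
Dilated lifetime: Δt = γτ₀ = 2.2623 × 0.379 ns = 0.85741 ns
d = vΔt = 0.897c × 0.85741 ns = 2.6892×10^8 m/s × 8.5741×10^-10 s = 0.231 m

d ≈ 0.231 m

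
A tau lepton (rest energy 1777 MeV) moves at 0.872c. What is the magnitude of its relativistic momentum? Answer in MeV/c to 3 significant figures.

γ = 1/√(1 − 0.872²) = 2.0429
p = γβm₀c = 2.0429 × 0.872 × 1777 MeV/c = 3170 MeV/c

p ≈ 3170 MeV/c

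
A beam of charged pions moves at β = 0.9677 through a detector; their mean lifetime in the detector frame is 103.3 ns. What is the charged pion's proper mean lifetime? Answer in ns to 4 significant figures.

τ₀ ≈ 26.04 ns

γ = 1/√(1 − 0.9677²) = 3.96661
Proper time: τ₀ = Δt/γ = 103.3/3.96661 = 26.04 ns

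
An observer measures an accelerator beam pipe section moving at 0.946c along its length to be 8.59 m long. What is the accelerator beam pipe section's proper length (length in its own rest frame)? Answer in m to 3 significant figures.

γ = 1/√(1 − 0.946²) = 3.0848
L₀ = γL = 3.0848 × 8.59 = 26.5 m

L₀ ≈ 26.5 m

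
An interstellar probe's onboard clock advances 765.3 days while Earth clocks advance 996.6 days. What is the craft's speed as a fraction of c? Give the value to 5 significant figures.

β ≈ 0.64056

γ = Δt/τ₀ = 996.6/765.3 = 1.302234
β = √(1 − 1/γ²) = √(1 − 1/1.302234²) = 0.64056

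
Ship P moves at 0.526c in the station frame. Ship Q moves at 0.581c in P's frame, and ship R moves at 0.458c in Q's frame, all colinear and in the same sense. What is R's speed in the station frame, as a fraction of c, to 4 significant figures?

Compose boost 2: (0.581 + 0.526)/(1 + 0.581×0.526) = 1.107/1.30561 = 0.847882
Compose boost 3: (0.458 + 0.847882)/(1 + 0.458×0.847882) = 1.30588/1.38833 = 0.9406

u ≈ 0.9406c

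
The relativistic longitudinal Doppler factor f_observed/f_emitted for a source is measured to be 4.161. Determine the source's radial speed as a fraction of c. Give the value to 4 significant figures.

f_obs/f_src = √((1+β)/(1−β)) = 4.161  ⇒  (1+β)/(1−β) = 17.3139
β = |1 − D²|/(1 + D²) = |1 − 17.3139|/(1 + 17.3139) = 0.8908

β ≈ 0.8908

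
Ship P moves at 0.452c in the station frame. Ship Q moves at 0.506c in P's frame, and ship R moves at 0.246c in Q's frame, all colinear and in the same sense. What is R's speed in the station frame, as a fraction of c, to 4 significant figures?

u ≈ 0.8606c

Compose boost 2: (0.506 + 0.452)/(1 + 0.506×0.452) = 0.9580/1.22871 = 0.779678
Compose boost 3: (0.246 + 0.779678)/(1 + 0.246×0.779678) = 1.02568/1.19180 = 0.8606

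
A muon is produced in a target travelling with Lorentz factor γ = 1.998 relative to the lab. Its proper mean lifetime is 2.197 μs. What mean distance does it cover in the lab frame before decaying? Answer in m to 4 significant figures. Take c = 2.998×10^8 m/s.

d ≈ 1139 m

β = √(1 − 1/γ²) = √(1 − 1/1.998²) = 0.865736
Dilated lifetime: Δt = γτ₀ = 1.998 × 2.197 μs = 4.38961 μs
d = vΔt = 0.865736c × 4.38961 μs = 2.59548×10^8 m/s × 4.38961×10^-6 s = 1139 m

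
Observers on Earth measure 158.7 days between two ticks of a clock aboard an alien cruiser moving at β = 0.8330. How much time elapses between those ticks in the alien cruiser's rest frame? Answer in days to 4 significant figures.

τ₀ ≈ 87.80 days

γ = 1/√(1 − 0.8330²) = 1.80743
Proper time: τ₀ = Δt/γ = 158.7/1.80743 = 87.80 days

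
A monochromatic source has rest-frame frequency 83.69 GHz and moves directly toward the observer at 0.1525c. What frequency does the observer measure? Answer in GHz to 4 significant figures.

f_obs ≈ 97.59 GHz

Relativistic Doppler: f_obs = f_src √((1+β)/(1−β))
= 83.69 × √(1.15250/0.847500) = 83.69 × 1.16614 = 97.59 GHz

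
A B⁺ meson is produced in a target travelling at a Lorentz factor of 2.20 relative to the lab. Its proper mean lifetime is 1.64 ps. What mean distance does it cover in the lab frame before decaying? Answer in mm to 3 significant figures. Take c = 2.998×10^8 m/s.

β = √(1 − 1/γ²) = √(1 − 1/2.20²) = 0.89072
Dilated lifetime: Δt = γτ₀ = 2.20 × 1.64 ps = 3.6080 ps
d = vΔt = 0.89072c × 3.6080 ps = 2.6704×10^8 m/s × 3.6080×10^-12 s = 0.963 mm

d ≈ 0.963 mm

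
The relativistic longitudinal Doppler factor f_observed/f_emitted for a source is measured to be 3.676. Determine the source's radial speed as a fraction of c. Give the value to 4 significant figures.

f_obs/f_src = √((1+β)/(1−β)) = 3.676  ⇒  (1+β)/(1−β) = 13.5130
β = |1 − D²|/(1 + D²) = |1 − 13.5130|/(1 + 13.5130) = 0.8622

β ≈ 0.8622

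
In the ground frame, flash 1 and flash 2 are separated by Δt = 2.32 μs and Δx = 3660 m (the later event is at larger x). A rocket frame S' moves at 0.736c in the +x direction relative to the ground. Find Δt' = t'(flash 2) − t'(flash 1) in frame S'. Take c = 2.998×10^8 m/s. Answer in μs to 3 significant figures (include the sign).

γ = 1/√(1 − 0.736²) = 1.4771
Δt' = γ(Δt − vΔx/c²) = 1.4771 × (2.32 μs − 0.736×3660 m / (2.998×10^8 m/s))
= 1.4771 × (-6.6652 μs) = -9.85 μs

Δt' ≈ -9.85 μs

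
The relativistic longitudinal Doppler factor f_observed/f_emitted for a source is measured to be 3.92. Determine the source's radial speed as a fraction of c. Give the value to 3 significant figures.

β ≈ 0.878

f_obs/f_src = √((1+β)/(1−β)) = 3.92  ⇒  (1+β)/(1−β) = 15.366
β = |1 − D²|/(1 + D²) = |1 − 15.366|/(1 + 15.366) = 0.878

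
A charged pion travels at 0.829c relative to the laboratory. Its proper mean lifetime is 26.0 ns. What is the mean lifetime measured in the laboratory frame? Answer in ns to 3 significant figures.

γ = 1/√(1 − 0.829²) = 1.7881
Time dilation: Δt = γτ₀ = 1.7881 × 26.0 ns = 46.5 ns

Δt ≈ 46.5 ns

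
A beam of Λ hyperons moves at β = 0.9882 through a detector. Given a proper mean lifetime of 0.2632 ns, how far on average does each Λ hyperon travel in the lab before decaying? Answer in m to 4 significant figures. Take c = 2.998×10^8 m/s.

γ = 1/√(1 − 0.9882²) = 6.52873
Dilated lifetime: Δt = γτ₀ = 6.52873 × 0.2632 ns = 1.71836 ns
d = vΔt = 0.9882c × 1.71836 ns = 2.96262×10^8 m/s × 1.71836×10^-9 s = 0.5091 m

d ≈ 0.5091 m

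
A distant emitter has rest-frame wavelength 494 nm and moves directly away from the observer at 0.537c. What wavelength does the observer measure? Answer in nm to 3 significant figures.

Relativistic Doppler: λ_obs = λ_src √((1+β)/(1−β))
= 494 × √(1.5370/0.46300) = 494 × 1.8220 = 900 nm

λ_obs ≈ 900 nm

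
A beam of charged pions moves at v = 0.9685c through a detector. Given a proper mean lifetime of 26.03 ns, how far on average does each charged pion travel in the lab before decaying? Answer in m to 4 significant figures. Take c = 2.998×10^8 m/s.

d ≈ 30.35 m

γ = 1/√(1 − 0.9685²) = 4.01585
Dilated lifetime: Δt = γτ₀ = 4.01585 × 26.03 ns = 104.532 ns
d = vΔt = 0.9685c × 104.532 ns = 2.90356×10^8 m/s × 1.04532×10^-7 s = 30.35 m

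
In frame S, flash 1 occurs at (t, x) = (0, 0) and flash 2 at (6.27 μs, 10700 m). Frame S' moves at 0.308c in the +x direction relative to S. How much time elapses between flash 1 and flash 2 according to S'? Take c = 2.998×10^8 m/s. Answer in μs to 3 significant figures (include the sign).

Δt' ≈ -4.96 μs

γ = 1/√(1 − 0.308²) = 1.0511
Δt' = γ(Δt − vΔx/c²) = 1.0511 × (6.27 μs − 0.308×10700 m / (2.998×10^8 m/s))
= 1.0511 × (-4.7227 μs) = -4.96 μs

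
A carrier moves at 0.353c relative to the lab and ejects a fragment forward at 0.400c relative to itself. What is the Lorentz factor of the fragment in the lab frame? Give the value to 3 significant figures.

γ ≈ 1.33

u_lab = (0.400 + 0.353)/(1 + 0.400×0.353) = 0.7530/1.14120 = 0.659832
γ = 1/√(1 − 0.659832²) = 1.33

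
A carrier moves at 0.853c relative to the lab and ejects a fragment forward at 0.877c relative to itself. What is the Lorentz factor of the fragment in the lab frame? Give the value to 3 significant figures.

u_lab = (0.877 + 0.853)/(1 + 0.877×0.853) = 1.730/1.74808 = 0.989657
γ = 1/√(1 − 0.989657²) = 6.97

γ ≈ 6.97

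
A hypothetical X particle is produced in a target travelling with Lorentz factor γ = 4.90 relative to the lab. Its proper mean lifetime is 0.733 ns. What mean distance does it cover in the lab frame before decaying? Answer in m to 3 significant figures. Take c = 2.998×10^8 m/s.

β = √(1 − 1/γ²) = √(1 − 1/4.90²) = 0.97895
Dilated lifetime: Δt = γτ₀ = 4.90 × 0.733 ns = 3.5917 ns
d = vΔt = 0.97895c × 3.5917 ns = 2.9349×10^8 m/s × 3.5917×10^-9 s = 1.05 m

d ≈ 1.05 m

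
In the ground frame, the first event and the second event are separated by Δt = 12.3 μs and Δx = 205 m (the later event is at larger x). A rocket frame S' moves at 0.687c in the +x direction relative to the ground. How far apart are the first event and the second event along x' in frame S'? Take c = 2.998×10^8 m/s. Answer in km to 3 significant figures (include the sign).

γ = 1/√(1 − 0.687²) = 1.3762
Δx' = γ(Δx − vΔt) = 1.3762 × (205 m − 0.687×(2.998×10^8 m/s)×12.3×10^-6 s)
= 1.3762 × (-2328.3 m) = -3.20 km

Δx' ≈ -3.20 km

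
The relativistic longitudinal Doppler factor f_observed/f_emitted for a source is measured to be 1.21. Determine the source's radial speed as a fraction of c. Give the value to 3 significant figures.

f_obs/f_src = √((1+β)/(1−β)) = 1.21  ⇒  (1+β)/(1−β) = 1.4641
β = |1 − D²|/(1 + D²) = |1 − 1.4641|/(1 + 1.4641) = 0.188

β ≈ 0.188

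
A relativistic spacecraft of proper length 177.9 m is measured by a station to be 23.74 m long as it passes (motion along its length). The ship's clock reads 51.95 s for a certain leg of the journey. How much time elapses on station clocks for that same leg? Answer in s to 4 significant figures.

Δt ≈ 389.3 s

Length contraction ⇒ γ = L₀/L = 177.9/23.74 = 7.49368
Time dilation: Δt = γτ₀ = 7.49368 × 51.95 s = 389.3 s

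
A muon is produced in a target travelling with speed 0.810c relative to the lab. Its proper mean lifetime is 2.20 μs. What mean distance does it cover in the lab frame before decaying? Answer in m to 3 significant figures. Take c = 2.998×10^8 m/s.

γ = 1/√(1 − 0.810²) = 1.7052
Dilated lifetime: Δt = γτ₀ = 1.7052 × 2.20 μs = 3.7515 μs
d = vΔt = 0.810c × 3.7515 μs = 2.4284×10^8 m/s × 3.7515×10^-6 s = 911 m

d ≈ 911 m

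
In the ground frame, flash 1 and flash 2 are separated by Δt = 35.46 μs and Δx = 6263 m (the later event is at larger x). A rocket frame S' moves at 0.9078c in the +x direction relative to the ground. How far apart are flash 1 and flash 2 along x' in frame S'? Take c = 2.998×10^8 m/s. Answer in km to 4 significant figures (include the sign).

γ = 1/√(1 − 0.9078²) = 2.38434
Δx' = γ(Δx − vΔt) = 2.38434 × (6263 m − 0.9078×(2.998×10^8 m/s)×35.46×10^-6 s)
= 2.38434 × (-3387.74 m) = -8.078 km

Δx' ≈ -8.078 km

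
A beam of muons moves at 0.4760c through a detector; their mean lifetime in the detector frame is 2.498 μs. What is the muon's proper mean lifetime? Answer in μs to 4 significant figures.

γ = 1/√(1 − 0.4760²) = 1.13708
Proper time: τ₀ = Δt/γ = 2.498/1.13708 = 2.197 μs

τ₀ ≈ 2.197 μs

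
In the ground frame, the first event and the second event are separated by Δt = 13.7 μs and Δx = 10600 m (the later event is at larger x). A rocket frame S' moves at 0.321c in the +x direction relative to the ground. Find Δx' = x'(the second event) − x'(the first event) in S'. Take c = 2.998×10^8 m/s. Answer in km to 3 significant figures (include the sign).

γ = 1/√(1 − 0.321²) = 1.0559
Δx' = γ(Δx − vΔt) = 1.0559 × (10600 m − 0.321×(2.998×10^8 m/s)×13.7×10^-6 s)
= 1.0559 × (9281.6 m) = 9.80 km

Δx' ≈ 9.80 km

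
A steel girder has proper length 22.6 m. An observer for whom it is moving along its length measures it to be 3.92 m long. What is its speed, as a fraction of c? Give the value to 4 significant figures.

γ = L₀/L = 22.6/3.92 = 5.76531
β = √(1 − 1/γ²) = 0.9848

β ≈ 0.9848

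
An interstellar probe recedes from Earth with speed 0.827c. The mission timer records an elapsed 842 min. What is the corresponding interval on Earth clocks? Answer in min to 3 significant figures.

Δt ≈ 1500 min

γ = 1/√(1 − 0.827²) = 1.7787
Time dilation: Δt = γτ₀ = 1.7787 × 842 min = 1500 min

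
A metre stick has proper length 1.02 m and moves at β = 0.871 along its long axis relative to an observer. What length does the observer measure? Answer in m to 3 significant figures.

γ = 1/√(1 − 0.871²) = 2.0355
Length contraction: L = L₀/γ = 1.02/2.0355 = 0.501 m

L ≈ 0.501 m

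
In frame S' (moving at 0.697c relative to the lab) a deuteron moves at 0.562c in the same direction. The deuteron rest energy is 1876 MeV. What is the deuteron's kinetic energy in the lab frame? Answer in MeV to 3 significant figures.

K ≈ 2530 MeV

u_lab = (0.562 + 0.697)/(1 + 0.562×0.697) = 0.904640
γ = 1/√(1 − 0.904640²) = 2.3464
K = (γ − 1)m₀c² = (2.3464 − 1) × 1876 = 1.3464 × 1876 = 2530 MeV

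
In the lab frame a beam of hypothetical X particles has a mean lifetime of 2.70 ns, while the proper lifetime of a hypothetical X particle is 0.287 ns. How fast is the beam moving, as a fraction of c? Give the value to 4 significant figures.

β ≈ 0.9943

γ = Δt/τ₀ = 2.70/0.287 = 9.40767
β = √(1 − 1/γ²) = √(1 − 1/9.40767²) = 0.9943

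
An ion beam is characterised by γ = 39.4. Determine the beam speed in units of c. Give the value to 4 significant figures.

β ≈ 0.9997

β = √(1 − 1/γ²) = √(1 − 1/39.4²) = √(0.999356) = 0.9997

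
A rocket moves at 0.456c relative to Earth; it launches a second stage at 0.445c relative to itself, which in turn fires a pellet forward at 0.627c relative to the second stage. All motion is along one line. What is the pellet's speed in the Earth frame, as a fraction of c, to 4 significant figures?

u ≈ 0.9363c

Compose boost 2: (0.445 + 0.456)/(1 + 0.445×0.456) = 0.9010/1.20292 = 0.749011
Compose boost 3: (0.627 + 0.749011)/(1 + 0.627×0.749011) = 1.37601/1.46963 = 0.9363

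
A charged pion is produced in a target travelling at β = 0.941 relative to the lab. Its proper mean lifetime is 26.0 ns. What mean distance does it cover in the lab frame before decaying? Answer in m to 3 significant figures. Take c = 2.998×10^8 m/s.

d ≈ 21.7 m

γ = 1/√(1 − 0.941²) = 2.9550
Dilated lifetime: Δt = γτ₀ = 2.9550 × 26.0 ns = 76.831 ns
d = vΔt = 0.941c × 76.831 ns = 2.8211×10^8 m/s × 7.6831×10^-8 s = 21.7 m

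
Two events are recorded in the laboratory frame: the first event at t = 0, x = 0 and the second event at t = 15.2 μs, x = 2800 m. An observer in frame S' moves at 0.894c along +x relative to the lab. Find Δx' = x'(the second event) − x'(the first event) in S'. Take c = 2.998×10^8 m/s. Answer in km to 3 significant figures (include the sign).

Δx' ≈ -2.84 km

γ = 1/√(1 − 0.894²) = 2.2318
Δx' = γ(Δx − vΔt) = 2.2318 × (2800 m − 0.894×(2.998×10^8 m/s)×15.2×10^-6 s)
= 2.2318 × (-1273.9 m) = -2.84 km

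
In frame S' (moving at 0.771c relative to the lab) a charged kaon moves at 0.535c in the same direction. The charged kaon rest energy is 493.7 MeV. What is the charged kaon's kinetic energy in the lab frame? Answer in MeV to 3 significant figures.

K ≈ 802 MeV

u_lab = (0.535 + 0.771)/(1 + 0.535×0.771) = 0.924612
γ = 1/√(1 − 0.924612²) = 2.6253
K = (γ − 1)m₀c² = (2.6253 − 1) × 493.7 = 1.6253 × 493.7 = 802 MeV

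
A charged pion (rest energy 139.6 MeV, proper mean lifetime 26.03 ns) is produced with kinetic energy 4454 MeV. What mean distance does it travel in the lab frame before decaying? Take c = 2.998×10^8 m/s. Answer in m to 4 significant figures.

γ = 1 + K/(m₀c²) = 1 + 4454/139.6 = 32.9054
β = √(1 − 1/γ²) = 0.999538
Dilated lifetime: γτ₀ = 32.9054 × 26.03 ns = 856.529 ns
d = βc·γτ₀ = 0.999538 × (2.998×10^8 m/s) × 8.56529×10^-7 s = 256.7 m

d ≈ 256.7 m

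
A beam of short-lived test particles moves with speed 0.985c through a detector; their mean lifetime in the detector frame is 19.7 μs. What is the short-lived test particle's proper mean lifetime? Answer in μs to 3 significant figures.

γ = 1/√(1 − 0.985²) = 5.7953
Proper time: τ₀ = Δt/γ = 19.7/5.7953 = 3.40 μs

τ₀ ≈ 3.40 μs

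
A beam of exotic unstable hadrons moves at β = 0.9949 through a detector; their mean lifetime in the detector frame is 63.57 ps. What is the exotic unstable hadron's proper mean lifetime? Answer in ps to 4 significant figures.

τ₀ ≈ 6.412 ps

γ = 1/√(1 − 0.9949²) = 9.91412
Proper time: τ₀ = Δt/γ = 63.57/9.91412 = 6.412 ps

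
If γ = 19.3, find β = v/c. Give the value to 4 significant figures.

β = √(1 − 1/γ²) = √(1 − 1/19.3²) = √(0.997315) = 0.9987

β ≈ 0.9987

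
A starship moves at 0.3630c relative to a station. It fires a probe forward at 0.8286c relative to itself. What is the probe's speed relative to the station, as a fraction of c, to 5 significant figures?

u ≈ 0.91606c

Relativistic velocity addition: u = (u' + v)/(1 + u'v/c²)
= (0.8286 + 0.3630)/(1 + 0.8286×0.3630) = 1.1916/1.300782 = 0.91606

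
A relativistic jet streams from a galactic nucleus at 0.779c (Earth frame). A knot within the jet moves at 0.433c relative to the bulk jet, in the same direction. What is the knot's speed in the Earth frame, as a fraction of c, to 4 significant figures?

Relativistic velocity addition: u = (u' + v)/(1 + u'v/c²)
= (0.433 + 0.779)/(1 + 0.433×0.779) = 1.212/1.33731 = 0.9063

u ≈ 0.9063c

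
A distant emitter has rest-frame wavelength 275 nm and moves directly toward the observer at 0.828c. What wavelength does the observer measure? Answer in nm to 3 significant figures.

Relativistic Doppler: λ_obs = λ_src √((1−β)/(1+β))
= 275 × √(0.17200/1.8280) = 275 × 0.30674 = 84.4 nm

λ_obs ≈ 84.4 nm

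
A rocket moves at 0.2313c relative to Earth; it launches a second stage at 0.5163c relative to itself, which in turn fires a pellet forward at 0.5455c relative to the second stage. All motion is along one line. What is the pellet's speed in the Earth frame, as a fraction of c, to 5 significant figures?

Compose boost 2: (0.5163 + 0.2313)/(1 + 0.5163×0.2313) = 0.74760/1.119420 = 0.6678457
Compose boost 3: (0.5455 + 0.6678457)/(1 + 0.5455×0.6678457) = 1.213346/1.364310 = 0.88935

u ≈ 0.88935c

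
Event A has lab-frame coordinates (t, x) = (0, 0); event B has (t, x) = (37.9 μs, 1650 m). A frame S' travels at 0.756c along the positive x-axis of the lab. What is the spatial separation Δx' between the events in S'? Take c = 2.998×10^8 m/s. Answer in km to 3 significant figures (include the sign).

Δx' ≈ -10.6 km

γ = 1/√(1 − 0.756²) = 1.5277
Δx' = γ(Δx − vΔt) = 1.5277 × (1650 m − 0.756×(2.998×10^8 m/s)×37.9×10^-6 s)
= 1.5277 × (-6940.0 m) = -10.6 km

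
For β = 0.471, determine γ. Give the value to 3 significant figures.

γ = 1/√(1 − β²) = 1/√(1 − 0.471²) = 1/√(0.77816) = 1.13

γ ≈ 1.13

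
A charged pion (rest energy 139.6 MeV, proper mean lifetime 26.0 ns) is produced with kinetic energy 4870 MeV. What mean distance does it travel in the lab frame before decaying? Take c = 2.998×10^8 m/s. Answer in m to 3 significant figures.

γ = 1 + K/(m₀c²) = 1 + 4870/139.6 = 35.885
β = √(1 − 1/γ²) = 0.99961
Dilated lifetime: γτ₀ = 35.885 × 26.0 ns = 933.02 ns
d = βc·γτ₀ = 0.99961 × (2.998×10^8 m/s) × 9.3302×10^-7 s = 280 m

d ≈ 280 m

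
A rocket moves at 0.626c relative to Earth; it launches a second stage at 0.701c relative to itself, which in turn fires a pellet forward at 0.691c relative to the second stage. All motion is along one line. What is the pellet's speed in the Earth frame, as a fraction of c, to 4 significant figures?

u ≈ 0.9853c

Compose boost 2: (0.701 + 0.626)/(1 + 0.701×0.626) = 1.327/1.43883 = 0.922280
Compose boost 3: (0.691 + 0.922280)/(1 + 0.691×0.922280) = 1.61328/1.63730 = 0.9853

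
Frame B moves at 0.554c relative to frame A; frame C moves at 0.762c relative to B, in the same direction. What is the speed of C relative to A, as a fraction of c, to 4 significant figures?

u ≈ 0.9254c

Compose boost 2: (0.762 + 0.554)/(1 + 0.762×0.554) = 1.316/1.42215 = 0.9254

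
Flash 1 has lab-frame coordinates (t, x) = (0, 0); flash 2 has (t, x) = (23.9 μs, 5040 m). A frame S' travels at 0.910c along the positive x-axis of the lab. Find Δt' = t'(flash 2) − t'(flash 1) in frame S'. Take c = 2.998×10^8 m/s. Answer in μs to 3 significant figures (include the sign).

γ = 1/√(1 − 0.910²) = 2.4119
Δt' = γ(Δt − vΔx/c²) = 2.4119 × (23.9 μs − 0.910×5040 m / (2.998×10^8 m/s))
= 2.4119 × (8.6018 μs) = 20.7 μs

Δt' ≈ 20.7 μs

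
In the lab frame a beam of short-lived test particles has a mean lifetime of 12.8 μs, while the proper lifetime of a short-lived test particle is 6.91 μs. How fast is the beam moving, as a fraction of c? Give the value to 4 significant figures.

γ = Δt/τ₀ = 12.8/6.91 = 1.85239
β = √(1 − 1/γ²) = √(1 − 1/1.85239²) = 0.8418

β ≈ 0.8418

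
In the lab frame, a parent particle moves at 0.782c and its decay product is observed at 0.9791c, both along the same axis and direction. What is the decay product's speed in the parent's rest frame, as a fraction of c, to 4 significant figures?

u' ≈ 0.8411c

Inverse velocity addition: u' = (u − v)/(1 − uv/c²)
= (0.9791 − 0.782)/(1 − 0.9791×0.782) = 0.1971/0.234344 = 0.8411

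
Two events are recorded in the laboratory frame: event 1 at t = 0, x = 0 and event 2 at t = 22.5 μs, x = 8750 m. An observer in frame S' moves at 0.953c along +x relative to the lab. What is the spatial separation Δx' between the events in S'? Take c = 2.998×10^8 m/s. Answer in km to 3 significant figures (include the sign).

γ = 1/√(1 − 0.953²) = 3.3007
Δx' = γ(Δx − vΔt) = 3.3007 × (8750 m − 0.953×(2.998×10^8 m/s)×22.5×10^-6 s)
= 3.3007 × (2321.5 m) = 7.66 km

Δx' ≈ 7.66 km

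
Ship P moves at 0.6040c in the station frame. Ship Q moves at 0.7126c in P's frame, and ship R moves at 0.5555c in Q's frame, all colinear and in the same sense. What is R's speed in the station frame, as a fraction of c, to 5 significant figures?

Compose boost 2: (0.7126 + 0.6040)/(1 + 0.7126×0.6040) = 1.3166/1.430410 = 0.9204351
Compose boost 3: (0.5555 + 0.9204351)/(1 + 0.5555×0.9204351) = 1.475935/1.511302 = 0.97660

u ≈ 0.97660c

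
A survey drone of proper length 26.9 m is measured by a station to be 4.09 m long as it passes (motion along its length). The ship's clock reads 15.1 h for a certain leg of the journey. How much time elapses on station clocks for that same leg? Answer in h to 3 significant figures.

Δt ≈ 99.3 h

Length contraction ⇒ γ = L₀/L = 26.9/4.09 = 6.5770
Time dilation: Δt = γτ₀ = 6.5770 × 15.1 h = 99.3 h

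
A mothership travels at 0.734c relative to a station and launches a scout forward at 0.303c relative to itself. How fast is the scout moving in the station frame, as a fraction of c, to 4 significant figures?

u ≈ 0.8483c

Compose boost 2: (0.303 + 0.734)/(1 + 0.303×0.734) = 1.037/1.22240 = 0.8483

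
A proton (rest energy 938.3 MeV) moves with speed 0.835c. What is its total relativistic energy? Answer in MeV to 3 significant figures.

E ≈ 1710 MeV

γ = 1/√(1 − 0.835²) = 1.8174
E = γm₀c² = 1.8174 × 938.3 MeV = 1710 MeV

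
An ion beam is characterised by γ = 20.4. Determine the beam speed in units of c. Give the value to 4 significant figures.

β ≈ 0.9988

β = √(1 − 1/γ²) = √(1 − 1/20.4²) = √(0.997597) = 0.9988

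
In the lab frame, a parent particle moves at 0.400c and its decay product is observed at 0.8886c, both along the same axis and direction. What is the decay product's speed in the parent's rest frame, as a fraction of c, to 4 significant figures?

Inverse velocity addition: u' = (u − v)/(1 − uv/c²)
= (0.8886 − 0.400)/(1 − 0.8886×0.400) = 0.4886/0.644560 = 0.7580

u' ≈ 0.7580c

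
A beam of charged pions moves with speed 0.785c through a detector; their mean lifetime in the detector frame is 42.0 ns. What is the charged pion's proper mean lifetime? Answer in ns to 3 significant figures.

γ = 1/√(1 − 0.785²) = 1.6142
Proper time: τ₀ = Δt/γ = 42.0/1.6142 = 26.0 ns

τ₀ ≈ 26.0 ns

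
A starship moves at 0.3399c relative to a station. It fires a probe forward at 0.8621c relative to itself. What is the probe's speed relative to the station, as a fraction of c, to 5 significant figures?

Relativistic velocity addition: u = (u' + v)/(1 + u'v/c²)
= (0.8621 + 0.3399)/(1 + 0.8621×0.3399) = 1.2020/1.293028 = 0.92960

u ≈ 0.92960c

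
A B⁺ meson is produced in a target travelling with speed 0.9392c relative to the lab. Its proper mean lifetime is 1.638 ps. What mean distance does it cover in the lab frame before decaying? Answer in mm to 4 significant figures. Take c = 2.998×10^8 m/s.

γ = 1/√(1 − 0.9392²) = 2.91231
Dilated lifetime: Δt = γτ₀ = 2.91231 × 1.638 ps = 4.77036 ps
d = vΔt = 0.9392c × 4.77036 ps = 2.81572×10^8 m/s × 4.77036×10^-12 s = 1.343 mm

d ≈ 1.343 mm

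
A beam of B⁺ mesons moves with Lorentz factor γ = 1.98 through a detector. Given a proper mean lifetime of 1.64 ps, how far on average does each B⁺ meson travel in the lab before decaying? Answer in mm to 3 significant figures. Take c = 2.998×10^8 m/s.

d ≈ 0.840 mm

β = √(1 − 1/γ²) = √(1 − 1/1.98²) = 0.86309
Dilated lifetime: Δt = γτ₀ = 1.98 × 1.64 ps = 3.2472 ps
d = vΔt = 0.86309c × 3.2472 ps = 2.5875×10^8 m/s × 3.2472×10^-12 s = 0.840 mm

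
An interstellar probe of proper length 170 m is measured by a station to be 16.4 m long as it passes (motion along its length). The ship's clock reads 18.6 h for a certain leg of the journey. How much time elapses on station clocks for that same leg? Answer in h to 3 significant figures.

Length contraction ⇒ γ = L₀/L = 170/16.4 = 10.366
Time dilation: Δt = γτ₀ = 10.366 × 18.6 h = 193 h

Δt ≈ 193 h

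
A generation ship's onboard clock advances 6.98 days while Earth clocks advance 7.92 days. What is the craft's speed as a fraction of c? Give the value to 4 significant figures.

γ = Δt/τ₀ = 7.92/6.98 = 1.13467
β = √(1 − 1/γ²) = √(1 − 1/1.13467²) = 0.4725

β ≈ 0.4725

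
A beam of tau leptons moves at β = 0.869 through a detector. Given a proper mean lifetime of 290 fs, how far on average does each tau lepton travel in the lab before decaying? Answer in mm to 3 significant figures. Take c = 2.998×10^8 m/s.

d ≈ 0.153 mm

γ = 1/√(1 − 0.869²) = 2.0210
Dilated lifetime: Δt = γτ₀ = 2.0210 × 290 fs = 586.08 fs
d = vΔt = 0.869c × 586.08 fs = 2.6053×10^8 m/s × 5.8608×10^-13 s = 0.153 mm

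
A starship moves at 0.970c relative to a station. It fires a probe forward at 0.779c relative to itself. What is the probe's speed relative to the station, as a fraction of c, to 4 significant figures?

u ≈ 0.9962c

Relativistic velocity addition: u = (u' + v)/(1 + u'v/c²)
= (0.779 + 0.970)/(1 + 0.779×0.970) = 1.749/1.75563 = 0.9962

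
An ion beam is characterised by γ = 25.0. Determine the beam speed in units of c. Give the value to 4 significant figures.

β ≈ 0.9992

β = √(1 − 1/γ²) = √(1 − 1/25.0²) = √(0.998400) = 0.9992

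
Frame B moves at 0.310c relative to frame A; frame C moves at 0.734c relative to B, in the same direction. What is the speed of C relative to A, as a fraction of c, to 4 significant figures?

u ≈ 0.8505c

Compose boost 2: (0.734 + 0.310)/(1 + 0.734×0.310) = 1.044/1.22754 = 0.8505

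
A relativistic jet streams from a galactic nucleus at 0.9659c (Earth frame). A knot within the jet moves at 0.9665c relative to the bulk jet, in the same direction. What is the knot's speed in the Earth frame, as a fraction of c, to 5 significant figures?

Relativistic velocity addition: u = (u' + v)/(1 + u'v/c²)
= (0.9665 + 0.9659)/(1 + 0.9665×0.9659) = 1.9324/1.933542 = 0.99941

u ≈ 0.99941c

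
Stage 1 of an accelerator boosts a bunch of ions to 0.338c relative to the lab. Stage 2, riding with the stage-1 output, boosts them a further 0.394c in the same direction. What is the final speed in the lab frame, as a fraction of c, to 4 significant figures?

u ≈ 0.6460c

Compose boost 2: (0.394 + 0.338)/(1 + 0.394×0.338) = 0.7320/1.13317 = 0.6460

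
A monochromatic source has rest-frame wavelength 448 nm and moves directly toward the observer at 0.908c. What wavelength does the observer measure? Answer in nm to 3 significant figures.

λ_obs ≈ 98.4 nm

Relativistic Doppler: λ_obs = λ_src √((1−β)/(1+β))
= 448 × √(0.092000/1.9080) = 448 × 0.21959 = 98.4 nm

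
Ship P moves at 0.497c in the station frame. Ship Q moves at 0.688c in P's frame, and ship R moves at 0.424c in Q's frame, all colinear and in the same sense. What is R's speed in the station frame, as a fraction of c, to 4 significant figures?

Compose boost 2: (0.688 + 0.497)/(1 + 0.688×0.497) = 1.185/1.34194 = 0.883053
Compose boost 3: (0.424 + 0.883053)/(1 + 0.424×0.883053) = 1.30705/1.37441 = 0.9510

u ≈ 0.9510c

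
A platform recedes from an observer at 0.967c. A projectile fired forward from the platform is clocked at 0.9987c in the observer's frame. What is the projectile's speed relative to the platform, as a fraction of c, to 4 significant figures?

u' ≈ 0.9254c

Inverse velocity addition: u' = (u − v)/(1 − uv/c²)
= (0.9987 − 0.967)/(1 − 0.9987×0.967) = 0.03170/0.0342571 = 0.9254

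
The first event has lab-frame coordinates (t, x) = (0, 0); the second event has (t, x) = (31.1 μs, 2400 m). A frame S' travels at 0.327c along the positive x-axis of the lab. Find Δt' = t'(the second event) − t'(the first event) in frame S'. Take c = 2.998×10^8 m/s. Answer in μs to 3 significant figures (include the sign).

Δt' ≈ 30.1 μs

γ = 1/√(1 − 0.327²) = 1.0582
Δt' = γ(Δt − vΔx/c²) = 1.0582 × (31.1 μs − 0.327×2400 m / (2.998×10^8 m/s))
= 1.0582 × (28.482 μs) = 30.1 μs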